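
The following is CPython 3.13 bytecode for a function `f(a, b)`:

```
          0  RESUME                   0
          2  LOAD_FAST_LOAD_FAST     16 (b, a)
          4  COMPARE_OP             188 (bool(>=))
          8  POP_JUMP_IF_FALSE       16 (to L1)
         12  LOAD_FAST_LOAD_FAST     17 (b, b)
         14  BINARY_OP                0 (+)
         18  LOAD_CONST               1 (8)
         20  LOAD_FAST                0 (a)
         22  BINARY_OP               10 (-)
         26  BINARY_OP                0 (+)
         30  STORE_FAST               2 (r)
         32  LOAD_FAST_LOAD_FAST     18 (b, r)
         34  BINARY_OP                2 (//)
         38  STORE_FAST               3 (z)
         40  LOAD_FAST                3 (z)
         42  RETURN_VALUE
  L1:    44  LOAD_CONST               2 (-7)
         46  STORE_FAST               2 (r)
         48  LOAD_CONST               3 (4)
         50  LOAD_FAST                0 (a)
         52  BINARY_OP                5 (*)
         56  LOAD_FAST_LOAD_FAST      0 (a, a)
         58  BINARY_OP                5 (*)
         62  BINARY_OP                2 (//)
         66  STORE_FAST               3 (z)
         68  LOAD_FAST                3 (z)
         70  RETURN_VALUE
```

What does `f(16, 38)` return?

0

LOAD_FAST_LOAD_FAST b,a → push 38,16. Stack: [38, 16]
COMPARE_OP bool(>=) → 38 vs 16 = True. Stack: [True]
POP_JUMP_IF_FALSE → pop True; no jump. Stack: []
LOAD_FAST_LOAD_FAST b,b → push 38,38. Stack: [38, 38]
BINARY_OP + → 38 + 38 = 76. Stack: [76]
LOAD_CONST → push 8. Stack: [76, 8]
LOAD_FAST a → push 16. Stack: [76, 8, 16]
BINARY_OP - → 8 - 16 = -8. Stack: [76, -8]
BINARY_OP + → 76 + -8 = 68. Stack: [68]
STORE_FAST r → r=68. Stack: []
LOAD_FAST_LOAD_FAST b,r → push 38,68. Stack: [38, 68]
BINARY_OP // → 38 // 68 = 0. Stack: [0]
STORE_FAST z → z=0. Stack: []
LOAD_FAST z → push 0. Stack: [0]
RETURN_VALUE → return 0.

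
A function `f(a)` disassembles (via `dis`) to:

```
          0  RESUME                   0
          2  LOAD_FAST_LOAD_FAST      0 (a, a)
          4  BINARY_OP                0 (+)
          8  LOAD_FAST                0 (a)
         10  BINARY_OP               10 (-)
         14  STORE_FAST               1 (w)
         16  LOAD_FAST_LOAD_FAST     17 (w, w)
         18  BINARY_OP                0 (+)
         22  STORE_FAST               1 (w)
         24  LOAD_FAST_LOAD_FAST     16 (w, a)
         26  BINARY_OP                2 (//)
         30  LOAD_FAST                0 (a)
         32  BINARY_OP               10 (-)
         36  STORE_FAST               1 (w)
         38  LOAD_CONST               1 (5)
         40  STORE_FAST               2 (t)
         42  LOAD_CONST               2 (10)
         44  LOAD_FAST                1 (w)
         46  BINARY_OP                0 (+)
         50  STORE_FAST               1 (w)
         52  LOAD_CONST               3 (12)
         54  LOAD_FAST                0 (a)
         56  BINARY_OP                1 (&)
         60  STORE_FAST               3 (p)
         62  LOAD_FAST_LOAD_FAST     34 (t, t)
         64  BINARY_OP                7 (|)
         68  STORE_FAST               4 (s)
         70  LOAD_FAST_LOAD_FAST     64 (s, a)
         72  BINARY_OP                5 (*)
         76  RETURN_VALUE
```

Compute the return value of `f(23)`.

LOAD_FAST_LOAD_FAST a,a → push 23,23. Stack: [23, 23]
BINARY_OP + → 23 + 23 = 46. Stack: [46]
LOAD_FAST a → push 23. Stack: [46, 23]
BINARY_OP - → 46 - 23 = 23. Stack: [23]
STORE_FAST w → w=23. Stack: []
LOAD_FAST_LOAD_FAST w,w → push 23,23. Stack: [23, 23]
BINARY_OP + → 23 + 23 = 46. Stack: [46]
STORE_FAST w → w=46. Stack: []
LOAD_FAST_LOAD_FAST w,a → push 46,23. Stack: [46, 23]
BINARY_OP // → 46 // 23 = 2. Stack: [2]
LOAD_FAST a → push 23. Stack: [2, 23]
BINARY_OP - → 2 - 23 = -21. Stack: [-21]
STORE_FAST w → w=-21. Stack: []
LOAD_CONST → push 5. Stack: [5]
STORE_FAST t → t=5. Stack: []
LOAD_CONST → push 10. Stack: [10]
LOAD_FAST w → push -21. Stack: [10, -21]
BINARY_OP + → 10 + -21 = -11. Stack: [-11]
STORE_FAST w → w=-11. Stack: []
LOAD_CONST → push 12. Stack: [12]
LOAD_FAST a → push 23. Stack: [12, 23]
BINARY_OP & → 12 & 23 = 4. Stack: [4]
STORE_FAST p → p=4. Stack: []
LOAD_FAST_LOAD_FAST t,t → push 5,5. Stack: [5, 5]
BINARY_OP | → 5 | 5 = 5. Stack: [5]
STORE_FAST s → s=5. Stack: []
LOAD_FAST_LOAD_FAST s,a → push 5,23. Stack: [5, 23]
BINARY_OP * → 5 * 23 = 115. Stack: [115]
RETURN_VALUE → return 115.

115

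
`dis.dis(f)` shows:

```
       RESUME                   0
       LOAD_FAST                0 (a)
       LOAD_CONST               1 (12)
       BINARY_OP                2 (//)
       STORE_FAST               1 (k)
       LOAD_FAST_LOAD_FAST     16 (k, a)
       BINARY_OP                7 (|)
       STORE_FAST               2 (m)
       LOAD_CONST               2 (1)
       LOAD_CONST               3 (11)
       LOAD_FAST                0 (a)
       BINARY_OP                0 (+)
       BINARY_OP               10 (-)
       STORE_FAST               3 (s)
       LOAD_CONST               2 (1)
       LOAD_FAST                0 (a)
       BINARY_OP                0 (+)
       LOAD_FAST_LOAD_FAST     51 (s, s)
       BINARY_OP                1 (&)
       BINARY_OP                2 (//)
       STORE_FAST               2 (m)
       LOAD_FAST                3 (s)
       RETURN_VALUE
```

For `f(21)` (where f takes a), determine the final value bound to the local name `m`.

LOAD_FAST a → push 21. Stack: [21]
LOAD_CONST → push 12. Stack: [21, 12]
BINARY_OP // → 21 // 12 = 1. Stack: [1]
STORE_FAST k → k=1. Stack: []
LOAD_FAST_LOAD_FAST k,a → push 1,21. Stack: [1, 21]
BINARY_OP | → 1 | 21 = 21. Stack: [21]
STORE_FAST m → m=21. Stack: []
LOAD_CONST → push 1. Stack: [1]
LOAD_CONST → push 11. Stack: [1, 11]
LOAD_FAST a → push 21. Stack: [1, 11, 21]
BINARY_OP + → 11 + 21 = 32. Stack: [1, 32]
BINARY_OP - → 1 - 32 = -31. Stack: [-31]
STORE_FAST s → s=-31. Stack: []
LOAD_CONST → push 1. Stack: [1]
LOAD_FAST a → push 21. Stack: [1, 21]
BINARY_OP + → 1 + 21 = 22. Stack: [22]
LOAD_FAST_LOAD_FAST s,s → push -31,-31. Stack: [22, -31, -31]
BINARY_OP & → -31 & -31 = -31. Stack: [22, -31]
BINARY_OP // → 22 // -31 = -1. Stack: [-1]
STORE_FAST m → m=-1. Stack: []
LOAD_FAST s → push -31. Stack: [-31]
RETURN_VALUE → return -31.

-1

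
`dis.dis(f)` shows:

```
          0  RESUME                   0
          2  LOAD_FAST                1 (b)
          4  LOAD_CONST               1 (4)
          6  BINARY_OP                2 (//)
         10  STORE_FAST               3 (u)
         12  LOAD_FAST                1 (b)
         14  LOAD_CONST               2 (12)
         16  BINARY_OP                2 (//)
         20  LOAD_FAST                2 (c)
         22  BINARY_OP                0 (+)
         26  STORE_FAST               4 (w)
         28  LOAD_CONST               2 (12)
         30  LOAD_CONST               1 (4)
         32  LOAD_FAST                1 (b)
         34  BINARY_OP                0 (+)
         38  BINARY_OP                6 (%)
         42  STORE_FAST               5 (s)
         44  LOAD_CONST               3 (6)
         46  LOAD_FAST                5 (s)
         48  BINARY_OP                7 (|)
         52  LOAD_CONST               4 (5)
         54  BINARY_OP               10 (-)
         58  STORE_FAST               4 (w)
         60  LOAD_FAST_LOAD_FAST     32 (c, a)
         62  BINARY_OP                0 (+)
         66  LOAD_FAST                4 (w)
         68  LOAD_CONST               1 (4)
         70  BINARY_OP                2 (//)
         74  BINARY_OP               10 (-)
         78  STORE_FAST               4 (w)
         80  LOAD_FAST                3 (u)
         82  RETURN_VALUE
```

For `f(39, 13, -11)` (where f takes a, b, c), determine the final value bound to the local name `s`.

LOAD_FAST b → push 13. Stack: [13]
LOAD_CONST → push 4. Stack: [13, 4]
BINARY_OP // → 13 // 4 = 3. Stack: [3]
STORE_FAST u → u=3. Stack: []
LOAD_FAST b → push 13. Stack: [13]
LOAD_CONST → push 12. Stack: [13, 12]
BINARY_OP // → 13 // 12 = 1. Stack: [1]
LOAD_FAST c → push -11. Stack: [1, -11]
BINARY_OP + → 1 + -11 = -10. Stack: [-10]
STORE_FAST w → w=-10. Stack: []
LOAD_CONST → push 12. Stack: [12]
LOAD_CONST → push 4. Stack: [12, 4]
LOAD_FAST b → push 13. Stack: [12, 4, 13]
BINARY_OP + → 4 + 13 = 17. Stack: [12, 17]
BINARY_OP % → 12 % 17 = 12. Stack: [12]
STORE_FAST s → s=12. Stack: []
LOAD_CONST → push 6. Stack: [6]
LOAD_FAST s → push 12. Stack: [6, 12]
BINARY_OP | → 6 | 12 = 14. Stack: [14]
LOAD_CONST → push 5. Stack: [14, 5]
BINARY_OP - → 14 - 5 = 9. Stack: [9]
STORE_FAST w → w=9. Stack: []
LOAD_FAST_LOAD_FAST c,a → push -11,39. Stack: [-11, 39]
BINARY_OP + → -11 + 39 = 28. Stack: [28]
LOAD_FAST w → push 9. Stack: [28, 9]
LOAD_CONST → push 4. Stack: [28, 9, 4]
BINARY_OP // → 9 // 4 = 2. Stack: [28, 2]
BINARY_OP - → 28 - 2 = 26. Stack: [26]
STORE_FAST w → w=26. Stack: []
LOAD_FAST u → push 3. Stack: [3]
RETURN_VALUE → return 3.

12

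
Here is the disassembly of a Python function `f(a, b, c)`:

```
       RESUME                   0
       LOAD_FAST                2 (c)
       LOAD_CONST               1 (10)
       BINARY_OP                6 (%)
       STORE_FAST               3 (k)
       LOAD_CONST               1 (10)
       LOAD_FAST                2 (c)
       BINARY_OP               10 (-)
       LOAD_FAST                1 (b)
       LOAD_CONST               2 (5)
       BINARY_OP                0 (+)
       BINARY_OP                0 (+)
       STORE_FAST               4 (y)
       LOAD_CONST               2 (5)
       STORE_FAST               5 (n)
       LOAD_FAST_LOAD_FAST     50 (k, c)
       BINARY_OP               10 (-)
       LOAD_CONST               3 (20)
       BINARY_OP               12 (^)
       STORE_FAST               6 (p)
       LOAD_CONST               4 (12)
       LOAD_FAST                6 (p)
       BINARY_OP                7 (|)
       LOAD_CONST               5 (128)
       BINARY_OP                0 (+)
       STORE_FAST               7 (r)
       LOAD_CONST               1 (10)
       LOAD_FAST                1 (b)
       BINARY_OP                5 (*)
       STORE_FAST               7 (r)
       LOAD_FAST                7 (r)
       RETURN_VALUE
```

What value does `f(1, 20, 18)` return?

LOAD_FAST c → push 18. Stack: [18]
LOAD_CONST → push 10. Stack: [18, 10]
BINARY_OP % → 18 % 10 = 8. Stack: [8]
STORE_FAST k → k=8. Stack: []
LOAD_CONST → push 10. Stack: [10]
LOAD_FAST c → push 18. Stack: [10, 18]
BINARY_OP - → 10 - 18 = -8. Stack: [-8]
LOAD_FAST b → push 20. Stack: [-8, 20]
LOAD_CONST → push 5. Stack: [-8, 20, 5]
BINARY_OP + → 20 + 5 = 25. Stack: [-8, 25]
BINARY_OP + → -8 + 25 = 17. Stack: [17]
STORE_FAST y → y=17. Stack: []
LOAD_CONST → push 5. Stack: [5]
STORE_FAST n → n=5. Stack: []
LOAD_FAST_LOAD_FAST k,c → push 8,18. Stack: [8, 18]
BINARY_OP - → 8 - 18 = -10. Stack: [-10]
LOAD_CONST → push 20. Stack: [-10, 20]
BINARY_OP ^ → -10 ^ 20 = -30. Stack: [-30]
STORE_FAST p → p=-30. Stack: []
LOAD_CONST → push 12. Stack: [12]
LOAD_FAST p → push -30. Stack: [12, -30]
BINARY_OP | → 12 | -30 = -18. Stack: [-18]
LOAD_CONST → push 128. Stack: [-18, 128]
BINARY_OP + → -18 + 128 = 110. Stack: [110]
STORE_FAST r → r=110. Stack: []
LOAD_CONST → push 10. Stack: [10]
LOAD_FAST b → push 20. Stack: [10, 20]
BINARY_OP * → 10 * 20 = 200. Stack: [200]
STORE_FAST r → r=200. Stack: []
LOAD_FAST r → push 200. Stack: [200]
RETURN_VALUE → return 200.

200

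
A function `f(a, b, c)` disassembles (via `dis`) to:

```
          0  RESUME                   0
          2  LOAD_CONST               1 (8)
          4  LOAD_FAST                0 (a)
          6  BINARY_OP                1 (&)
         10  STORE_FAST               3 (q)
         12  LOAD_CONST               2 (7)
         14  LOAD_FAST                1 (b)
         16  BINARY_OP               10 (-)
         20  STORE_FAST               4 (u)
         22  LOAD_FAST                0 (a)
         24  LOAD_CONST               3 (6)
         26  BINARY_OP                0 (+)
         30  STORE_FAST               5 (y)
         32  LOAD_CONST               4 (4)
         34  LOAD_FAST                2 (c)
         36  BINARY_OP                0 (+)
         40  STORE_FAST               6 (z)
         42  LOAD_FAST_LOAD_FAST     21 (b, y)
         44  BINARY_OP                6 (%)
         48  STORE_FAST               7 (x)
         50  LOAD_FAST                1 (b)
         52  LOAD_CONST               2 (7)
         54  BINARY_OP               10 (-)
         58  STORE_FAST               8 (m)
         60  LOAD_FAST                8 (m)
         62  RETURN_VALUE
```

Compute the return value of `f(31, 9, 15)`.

LOAD_CONST → push 8. Stack: [8]
LOAD_FAST a → push 31. Stack: [8, 31]
BINARY_OP & → 8 & 31 = 8. Stack: [8]
STORE_FAST q → q=8. Stack: []
LOAD_CONST → push 7. Stack: [7]
LOAD_FAST b → push 9. Stack: [7, 9]
BINARY_OP - → 7 - 9 = -2. Stack: [-2]
STORE_FAST u → u=-2. Stack: []
LOAD_FAST a → push 31. Stack: [31]
LOAD_CONST → push 6. Stack: [31, 6]
BINARY_OP + → 31 + 6 = 37. Stack: [37]
STORE_FAST y → y=37. Stack: []
LOAD_CONST → push 4. Stack: [4]
LOAD_FAST c → push 15. Stack: [4, 15]
BINARY_OP + → 4 + 15 = 19. Stack: [19]
STORE_FAST z → z=19. Stack: []
LOAD_FAST_LOAD_FAST b,y → push 9,37. Stack: [9, 37]
BINARY_OP % → 9 % 37 = 9. Stack: [9]
STORE_FAST x → x=9. Stack: []
LOAD_FAST b → push 9. Stack: [9]
LOAD_CONST → push 7. Stack: [9, 7]
BINARY_OP - → 9 - 7 = 2. Stack: [2]
STORE_FAST m → m=2. Stack: []
LOAD_FAST m → push 2. Stack: [2]
RETURN_VALUE → return 2.

2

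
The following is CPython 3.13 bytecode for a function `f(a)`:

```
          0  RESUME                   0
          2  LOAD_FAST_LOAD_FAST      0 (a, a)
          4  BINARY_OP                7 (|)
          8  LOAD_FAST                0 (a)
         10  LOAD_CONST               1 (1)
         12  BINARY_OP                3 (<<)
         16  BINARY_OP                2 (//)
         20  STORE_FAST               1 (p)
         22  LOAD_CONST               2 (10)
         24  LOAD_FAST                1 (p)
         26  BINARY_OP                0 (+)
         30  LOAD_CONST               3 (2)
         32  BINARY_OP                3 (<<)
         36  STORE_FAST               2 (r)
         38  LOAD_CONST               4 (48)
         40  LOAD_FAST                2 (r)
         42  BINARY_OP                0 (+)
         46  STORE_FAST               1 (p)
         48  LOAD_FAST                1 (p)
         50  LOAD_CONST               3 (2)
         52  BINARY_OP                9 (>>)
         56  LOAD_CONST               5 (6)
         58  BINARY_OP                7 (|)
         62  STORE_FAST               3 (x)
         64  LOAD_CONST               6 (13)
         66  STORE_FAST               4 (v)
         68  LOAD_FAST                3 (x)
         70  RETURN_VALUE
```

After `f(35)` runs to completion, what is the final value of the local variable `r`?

LOAD_FAST_LOAD_FAST a,a → push 35,35. Stack: [35, 35]
BINARY_OP | → 35 | 35 = 35. Stack: [35]
LOAD_FAST a → push 35. Stack: [35, 35]
LOAD_CONST → push 1. Stack: [35, 35, 1]
BINARY_OP << → 35 << 1 = 70. Stack: [35, 70]
BINARY_OP // → 35 // 70 = 0. Stack: [0]
STORE_FAST p → p=0. Stack: []
LOAD_CONST → push 10. Stack: [10]
LOAD_FAST p → push 0. Stack: [10, 0]
BINARY_OP + → 10 + 0 = 10. Stack: [10]
LOAD_CONST → push 2. Stack: [10, 2]
BINARY_OP << → 10 << 2 = 40. Stack: [40]
STORE_FAST r → r=40. Stack: []
LOAD_CONST → push 48. Stack: [48]
LOAD_FAST r → push 40. Stack: [48, 40]
BINARY_OP + → 48 + 40 = 88. Stack: [88]
STORE_FAST p → p=88. Stack: []
LOAD_FAST p → push 88. Stack: [88]
LOAD_CONST → push 2. Stack: [88, 2]
BINARY_OP >> → 88 >> 2 = 22. Stack: [22]
LOAD_CONST → push 6. Stack: [22, 6]
BINARY_OP | → 22 | 6 = 22. Stack: [22]
STORE_FAST x → x=22. Stack: []
LOAD_CONST → push 13. Stack: [13]
STORE_FAST v → v=13. Stack: []
LOAD_FAST x → push 22. Stack: [22]
RETURN_VALUE → return 22.

40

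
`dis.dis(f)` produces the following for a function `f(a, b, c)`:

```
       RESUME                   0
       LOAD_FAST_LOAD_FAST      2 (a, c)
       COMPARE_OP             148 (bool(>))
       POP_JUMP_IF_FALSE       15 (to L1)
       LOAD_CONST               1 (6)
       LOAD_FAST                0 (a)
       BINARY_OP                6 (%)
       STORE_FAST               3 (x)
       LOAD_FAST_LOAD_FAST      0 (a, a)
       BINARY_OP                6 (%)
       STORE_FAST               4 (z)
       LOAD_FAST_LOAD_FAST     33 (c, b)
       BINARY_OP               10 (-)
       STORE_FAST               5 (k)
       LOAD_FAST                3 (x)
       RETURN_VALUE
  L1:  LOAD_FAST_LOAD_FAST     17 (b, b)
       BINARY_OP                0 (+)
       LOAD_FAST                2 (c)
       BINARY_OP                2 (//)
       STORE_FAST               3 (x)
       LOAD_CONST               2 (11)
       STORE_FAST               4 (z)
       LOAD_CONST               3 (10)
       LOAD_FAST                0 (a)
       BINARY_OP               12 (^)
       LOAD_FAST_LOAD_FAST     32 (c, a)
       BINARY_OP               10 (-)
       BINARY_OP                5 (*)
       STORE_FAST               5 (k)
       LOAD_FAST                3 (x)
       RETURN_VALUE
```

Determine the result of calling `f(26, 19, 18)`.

LOAD_FAST_LOAD_FAST a,c → push 26,18. Stack: [26, 18]
COMPARE_OP bool(>) → 26 vs 18 = True. Stack: [True]
POP_JUMP_IF_FALSE → pop True; no jump. Stack: []
LOAD_CONST → push 6. Stack: [6]
LOAD_FAST a → push 26. Stack: [6, 26]
BINARY_OP % → 6 % 26 = 6. Stack: [6]
STORE_FAST x → x=6. Stack: []
LOAD_FAST_LOAD_FAST a,a → push 26,26. Stack: [26, 26]
BINARY_OP % → 26 % 26 = 0. Stack: [0]
STORE_FAST z → z=0. Stack: []
LOAD_FAST_LOAD_FAST c,b → push 18,19. Stack: [18, 19]
BINARY_OP - → 18 - 19 = -1. Stack: [-1]
STORE_FAST k → k=-1. Stack: []
LOAD_FAST x → push 6. Stack: [6]
RETURN_VALUE → return 6.

6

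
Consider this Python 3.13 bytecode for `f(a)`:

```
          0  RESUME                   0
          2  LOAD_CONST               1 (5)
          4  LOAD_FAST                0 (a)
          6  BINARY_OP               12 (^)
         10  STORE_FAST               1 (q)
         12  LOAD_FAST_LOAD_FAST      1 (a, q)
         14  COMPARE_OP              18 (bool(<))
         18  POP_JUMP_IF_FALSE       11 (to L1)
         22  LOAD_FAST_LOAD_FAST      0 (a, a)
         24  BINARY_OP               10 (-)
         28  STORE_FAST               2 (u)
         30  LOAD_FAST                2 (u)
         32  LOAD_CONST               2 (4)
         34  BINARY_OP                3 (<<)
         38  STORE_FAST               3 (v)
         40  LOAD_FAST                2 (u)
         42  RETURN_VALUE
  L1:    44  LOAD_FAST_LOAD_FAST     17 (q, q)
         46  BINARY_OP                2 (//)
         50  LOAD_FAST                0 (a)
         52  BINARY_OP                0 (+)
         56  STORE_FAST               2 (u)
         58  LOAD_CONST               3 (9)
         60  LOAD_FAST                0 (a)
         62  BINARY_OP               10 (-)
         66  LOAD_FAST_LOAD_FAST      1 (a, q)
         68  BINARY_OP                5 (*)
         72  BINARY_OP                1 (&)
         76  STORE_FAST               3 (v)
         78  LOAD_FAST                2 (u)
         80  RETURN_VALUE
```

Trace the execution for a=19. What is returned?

0

LOAD_CONST → push 5. Stack: [5]
LOAD_FAST a → push 19. Stack: [5, 19]
BINARY_OP ^ → 5 ^ 19 = 22. Stack: [22]
STORE_FAST q → q=22. Stack: []
LOAD_FAST_LOAD_FAST a,q → push 19,22. Stack: [19, 22]
COMPARE_OP bool(<) → 19 vs 22 = True. Stack: [True]
POP_JUMP_IF_FALSE → pop True; no jump. Stack: []
LOAD_FAST_LOAD_FAST a,a → push 19,19. Stack: [19, 19]
BINARY_OP - → 19 - 19 = 0. Stack: [0]
STORE_FAST u → u=0. Stack: []
LOAD_FAST u → push 0. Stack: [0]
LOAD_CONST → push 4. Stack: [0, 4]
BINARY_OP << → 0 << 4 = 0. Stack: [0]
STORE_FAST v → v=0. Stack: []
LOAD_FAST u → push 0. Stack: [0]
RETURN_VALUE → return 0.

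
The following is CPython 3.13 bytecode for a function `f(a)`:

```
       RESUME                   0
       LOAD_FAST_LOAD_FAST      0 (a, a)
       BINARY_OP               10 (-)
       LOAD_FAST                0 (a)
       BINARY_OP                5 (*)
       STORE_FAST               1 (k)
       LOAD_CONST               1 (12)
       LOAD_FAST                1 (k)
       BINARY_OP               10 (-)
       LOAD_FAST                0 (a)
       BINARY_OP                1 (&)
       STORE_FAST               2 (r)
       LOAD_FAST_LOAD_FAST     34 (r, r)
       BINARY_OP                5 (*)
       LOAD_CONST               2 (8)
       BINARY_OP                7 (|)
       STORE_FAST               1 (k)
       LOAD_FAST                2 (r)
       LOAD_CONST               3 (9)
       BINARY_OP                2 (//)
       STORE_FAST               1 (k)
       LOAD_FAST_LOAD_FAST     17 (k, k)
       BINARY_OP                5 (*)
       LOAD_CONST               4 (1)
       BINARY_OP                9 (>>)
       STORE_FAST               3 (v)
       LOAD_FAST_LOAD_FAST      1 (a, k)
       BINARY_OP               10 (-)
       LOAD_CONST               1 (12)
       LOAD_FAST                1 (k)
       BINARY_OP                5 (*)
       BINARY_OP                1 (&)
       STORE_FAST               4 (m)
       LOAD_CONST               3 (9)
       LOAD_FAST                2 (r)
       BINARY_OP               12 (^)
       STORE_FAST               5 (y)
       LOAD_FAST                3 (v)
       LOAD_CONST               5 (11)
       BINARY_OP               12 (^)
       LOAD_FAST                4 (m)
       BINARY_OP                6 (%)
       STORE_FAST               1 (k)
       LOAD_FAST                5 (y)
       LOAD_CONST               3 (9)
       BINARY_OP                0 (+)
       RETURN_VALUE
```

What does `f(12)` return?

14

LOAD_FAST_LOAD_FAST a,a → push 12,12. Stack: [12, 12]
BINARY_OP - → 12 - 12 = 0. Stack: [0]
LOAD_FAST a → push 12. Stack: [0, 12]
BINARY_OP * → 0 * 12 = 0. Stack: [0]
STORE_FAST k → k=0. Stack: []
LOAD_CONST → push 12. Stack: [12]
LOAD_FAST k → push 0. Stack: [12, 0]
BINARY_OP - → 12 - 0 = 12. Stack: [12]
LOAD_FAST a → push 12. Stack: [12, 12]
BINARY_OP & → 12 & 12 = 12. Stack: [12]
STORE_FAST r → r=12. Stack: []
LOAD_FAST_LOAD_FAST r,r → push 12,12. Stack: [12, 12]
BINARY_OP * → 12 * 12 = 144. Stack: [144]
LOAD_CONST → push 8. Stack: [144, 8]
BINARY_OP | → 144 | 8 = 152. Stack: [152]
STORE_FAST k → k=152. Stack: []
LOAD_FAST r → push 12. Stack: [12]
LOAD_CONST → push 9. Stack: [12, 9]
BINARY_OP // → 12 // 9 = 1. Stack: [1]
STORE_FAST k → k=1. Stack: []
LOAD_FAST_LOAD_FAST k,k → push 1,1. Stack: [1, 1]
BINARY_OP * → 1 * 1 = 1. Stack: [1]
LOAD_CONST → push 1. Stack: [1, 1]
BINARY_OP >> → 1 >> 1 = 0. Stack: [0]
STORE_FAST v → v=0. Stack: []
LOAD_FAST_LOAD_FAST a,k → push 12,1. Stack: [12, 1]
BINARY_OP - → 12 - 1 = 11. Stack: [11]
LOAD_CONST → push 12. Stack: [11, 12]
LOAD_FAST k → push 1. Stack: [11, 12, 1]
BINARY_OP * → 12 * 1 = 12. Stack: [11, 12]
BINARY_OP & → 11 & 12 = 8. Stack: [8]
STORE_FAST m → m=8. Stack: []
LOAD_CONST → push 9. Stack: [9]
LOAD_FAST r → push 12. Stack: [9, 12]
BINARY_OP ^ → 9 ^ 12 = 5. Stack: [5]
STORE_FAST y → y=5. Stack: []
LOAD_FAST v → push 0. Stack: [0]
LOAD_CONST → push 11. Stack: [0, 11]
BINARY_OP ^ → 0 ^ 11 = 11. Stack: [11]
LOAD_FAST m → push 8. Stack: [11, 8]
BINARY_OP % → 11 % 8 = 3. Stack: [3]
STORE_FAST k → k=3. Stack: []
LOAD_FAST y → push 5. Stack: [5]
LOAD_CONST → push 9. Stack: [5, 9]
BINARY_OP + → 5 + 9 = 14. Stack: [14]
RETURN_VALUE → return 14.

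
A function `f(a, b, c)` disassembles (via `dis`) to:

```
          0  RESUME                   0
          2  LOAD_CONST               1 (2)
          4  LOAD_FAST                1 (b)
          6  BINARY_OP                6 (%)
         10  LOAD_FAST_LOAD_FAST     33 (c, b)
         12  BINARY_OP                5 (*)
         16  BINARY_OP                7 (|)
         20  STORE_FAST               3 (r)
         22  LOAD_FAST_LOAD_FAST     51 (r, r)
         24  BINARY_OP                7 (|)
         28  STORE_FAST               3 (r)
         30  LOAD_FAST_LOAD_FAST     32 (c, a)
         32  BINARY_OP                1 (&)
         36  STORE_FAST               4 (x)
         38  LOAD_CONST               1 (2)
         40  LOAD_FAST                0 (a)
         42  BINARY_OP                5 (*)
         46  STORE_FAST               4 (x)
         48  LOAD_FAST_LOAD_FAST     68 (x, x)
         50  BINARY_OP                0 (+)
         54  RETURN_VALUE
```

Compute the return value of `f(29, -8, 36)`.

116

LOAD_CONST → push 2. Stack: [2]
LOAD_FAST b → push -8. Stack: [2, -8]
BINARY_OP % → 2 % -8 = -6. Stack: [-6]
LOAD_FAST_LOAD_FAST c,b → push 36,-8. Stack: [-6, 36, -8]
BINARY_OP * → 36 * -8 = -288. Stack: [-6, -288]
BINARY_OP | → -6 | -288 = -6. Stack: [-6]
STORE_FAST r → r=-6. Stack: []
LOAD_FAST_LOAD_FAST r,r → push -6,-6. Stack: [-6, -6]
BINARY_OP | → -6 | -6 = -6. Stack: [-6]
STORE_FAST r → r=-6. Stack: []
LOAD_FAST_LOAD_FAST c,a → push 36,29. Stack: [36, 29]
BINARY_OP & → 36 & 29 = 4. Stack: [4]
STORE_FAST x → x=4. Stack: []
LOAD_CONST → push 2. Stack: [2]
LOAD_FAST a → push 29. Stack: [2, 29]
BINARY_OP * → 2 * 29 = 58. Stack: [58]
STORE_FAST x → x=58. Stack: []
LOAD_FAST_LOAD_FAST x,x → push 58,58. Stack: [58, 58]
BINARY_OP + → 58 + 58 = 116. Stack: [116]
RETURN_VALUE → return 116.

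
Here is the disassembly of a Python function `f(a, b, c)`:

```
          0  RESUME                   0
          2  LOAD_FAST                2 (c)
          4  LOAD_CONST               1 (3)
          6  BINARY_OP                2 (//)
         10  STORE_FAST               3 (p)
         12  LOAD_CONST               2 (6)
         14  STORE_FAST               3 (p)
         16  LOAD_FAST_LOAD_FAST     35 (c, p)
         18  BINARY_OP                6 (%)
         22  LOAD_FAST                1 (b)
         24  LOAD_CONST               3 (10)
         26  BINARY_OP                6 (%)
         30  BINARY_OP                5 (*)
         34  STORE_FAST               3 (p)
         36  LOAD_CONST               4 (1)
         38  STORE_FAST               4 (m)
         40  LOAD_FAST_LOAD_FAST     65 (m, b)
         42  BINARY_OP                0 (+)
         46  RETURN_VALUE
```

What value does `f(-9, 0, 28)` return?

1

LOAD_FAST c → push 28. Stack: [28]
LOAD_CONST → push 3. Stack: [28, 3]
BINARY_OP // → 28 // 3 = 9. Stack: [9]
STORE_FAST p → p=9. Stack: []
LOAD_CONST → push 6. Stack: [6]
STORE_FAST p → p=6. Stack: []
LOAD_FAST_LOAD_FAST c,p → push 28,6. Stack: [28, 6]
BINARY_OP % → 28 % 6 = 4. Stack: [4]
LOAD_FAST b → push 0. Stack: [4, 0]
LOAD_CONST → push 10. Stack: [4, 0, 10]
BINARY_OP % → 0 % 10 = 0. Stack: [4, 0]
BINARY_OP * → 4 * 0 = 0. Stack: [0]
STORE_FAST p → p=0. Stack: []
LOAD_CONST → push 1. Stack: [1]
STORE_FAST m → m=1. Stack: []
LOAD_FAST_LOAD_FAST m,b → push 1,0. Stack: [1, 0]
BINARY_OP + → 1 + 0 = 1. Stack: [1]
RETURN_VALUE → return 1.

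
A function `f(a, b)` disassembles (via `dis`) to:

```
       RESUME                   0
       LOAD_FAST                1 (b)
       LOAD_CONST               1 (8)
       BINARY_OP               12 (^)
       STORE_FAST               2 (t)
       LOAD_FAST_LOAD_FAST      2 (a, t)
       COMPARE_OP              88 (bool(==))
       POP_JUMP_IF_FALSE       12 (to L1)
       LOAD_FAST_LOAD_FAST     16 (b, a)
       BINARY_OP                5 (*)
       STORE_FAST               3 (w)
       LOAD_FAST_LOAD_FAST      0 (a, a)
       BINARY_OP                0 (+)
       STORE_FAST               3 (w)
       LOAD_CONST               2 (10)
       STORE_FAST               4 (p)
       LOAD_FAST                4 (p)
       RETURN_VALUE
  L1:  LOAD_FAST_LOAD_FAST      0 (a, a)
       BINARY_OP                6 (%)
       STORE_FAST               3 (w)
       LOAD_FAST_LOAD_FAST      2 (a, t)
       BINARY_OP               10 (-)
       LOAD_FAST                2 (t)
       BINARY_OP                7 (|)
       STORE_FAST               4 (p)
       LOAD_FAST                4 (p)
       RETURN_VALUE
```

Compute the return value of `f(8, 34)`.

-2

LOAD_FAST b → push 34. Stack: [34]
LOAD_CONST → push 8. Stack: [34, 8]
BINARY_OP ^ → 34 ^ 8 = 42. Stack: [42]
STORE_FAST t → t=42. Stack: []
LOAD_FAST_LOAD_FAST a,t → push 8,42. Stack: [8, 42]
COMPARE_OP bool(==) → 8 vs 42 = False. Stack: [False]
POP_JUMP_IF_FALSE → pop False; jump. Stack: []
LOAD_FAST_LOAD_FAST a,a → push 8,8. Stack: [8, 8]
BINARY_OP % → 8 % 8 = 0. Stack: [0]
STORE_FAST w → w=0. Stack: []
LOAD_FAST_LOAD_FAST a,t → push 8,42. Stack: [8, 42]
BINARY_OP - → 8 - 42 = -34. Stack: [-34]
LOAD_FAST t → push 42. Stack: [-34, 42]
BINARY_OP | → -34 | 42 = -2. Stack: [-2]
STORE_FAST p → p=-2. Stack: []
LOAD_FAST p → push -2. Stack: [-2]
RETURN_VALUE → return -2.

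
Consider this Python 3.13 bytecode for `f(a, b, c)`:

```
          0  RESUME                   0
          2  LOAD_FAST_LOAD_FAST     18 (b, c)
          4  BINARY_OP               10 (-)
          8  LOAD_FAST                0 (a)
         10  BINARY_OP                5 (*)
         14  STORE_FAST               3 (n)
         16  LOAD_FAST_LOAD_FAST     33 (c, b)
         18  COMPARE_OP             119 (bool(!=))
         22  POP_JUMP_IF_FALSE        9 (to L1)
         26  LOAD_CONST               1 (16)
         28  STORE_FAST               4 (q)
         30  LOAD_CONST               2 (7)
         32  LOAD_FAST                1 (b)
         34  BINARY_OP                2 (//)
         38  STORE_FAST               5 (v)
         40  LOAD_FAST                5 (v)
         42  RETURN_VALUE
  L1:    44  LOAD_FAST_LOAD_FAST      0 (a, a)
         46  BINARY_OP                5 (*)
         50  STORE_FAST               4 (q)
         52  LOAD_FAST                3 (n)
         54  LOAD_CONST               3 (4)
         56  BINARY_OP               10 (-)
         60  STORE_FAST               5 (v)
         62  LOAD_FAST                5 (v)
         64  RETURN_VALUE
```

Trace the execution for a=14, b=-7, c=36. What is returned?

LOAD_FAST_LOAD_FAST b,c → push -7,36. Stack: [-7, 36]
BINARY_OP - → -7 - 36 = -43. Stack: [-43]
LOAD_FAST a → push 14. Stack: [-43, 14]
BINARY_OP * → -43 * 14 = -602. Stack: [-602]
STORE_FAST n → n=-602. Stack: []
LOAD_FAST_LOAD_FAST c,b → push 36,-7. Stack: [36, -7]
COMPARE_OP bool(!=) → 36 vs -7 = True. Stack: [True]
POP_JUMP_IF_FALSE → pop True; no jump. Stack: []
LOAD_CONST → push 16. Stack: [16]
STORE_FAST q → q=16. Stack: []
LOAD_CONST → push 7. Stack: [7]
LOAD_FAST b → push -7. Stack: [7, -7]
BINARY_OP // → 7 // -7 = -1. Stack: [-1]
STORE_FAST v → v=-1. Stack: []
LOAD_FAST v → push -1. Stack: [-1]
RETURN_VALUE → return -1.

-1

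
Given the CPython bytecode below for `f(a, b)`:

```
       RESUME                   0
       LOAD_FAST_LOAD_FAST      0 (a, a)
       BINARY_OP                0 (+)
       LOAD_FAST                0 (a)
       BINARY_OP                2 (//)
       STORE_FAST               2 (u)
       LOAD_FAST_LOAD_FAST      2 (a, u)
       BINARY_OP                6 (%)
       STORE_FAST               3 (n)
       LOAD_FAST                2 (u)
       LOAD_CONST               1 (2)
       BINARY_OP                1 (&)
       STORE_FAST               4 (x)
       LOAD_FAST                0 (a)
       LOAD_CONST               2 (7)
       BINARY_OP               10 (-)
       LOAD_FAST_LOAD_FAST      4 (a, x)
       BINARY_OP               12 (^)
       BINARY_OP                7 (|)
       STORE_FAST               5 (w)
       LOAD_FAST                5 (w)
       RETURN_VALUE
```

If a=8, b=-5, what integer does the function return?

LOAD_FAST_LOAD_FAST a,a → push 8,8. Stack: [8, 8]
BINARY_OP + → 8 + 8 = 16. Stack: [16]
LOAD_FAST a → push 8. Stack: [16, 8]
BINARY_OP // → 16 // 8 = 2. Stack: [2]
STORE_FAST u → u=2. Stack: []
LOAD_FAST_LOAD_FAST a,u → push 8,2. Stack: [8, 2]
BINARY_OP % → 8 % 2 = 0. Stack: [0]
STORE_FAST n → n=0. Stack: []
LOAD_FAST u → push 2. Stack: [2]
LOAD_CONST → push 2. Stack: [2, 2]
BINARY_OP & → 2 & 2 = 2. Stack: [2]
STORE_FAST x → x=2. Stack: []
LOAD_FAST a → push 8. Stack: [8]
LOAD_CONST → push 7. Stack: [8, 7]
BINARY_OP - → 8 - 7 = 1. Stack: [1]
LOAD_FAST_LOAD_FAST a,x → push 8,2. Stack: [1, 8, 2]
BINARY_OP ^ → 8 ^ 2 = 10. Stack: [1, 10]
BINARY_OP | → 1 | 10 = 11. Stack: [11]
STORE_FAST w → w=11. Stack: []
LOAD_FAST w → push 11. Stack: [11]
RETURN_VALUE → return 11.

11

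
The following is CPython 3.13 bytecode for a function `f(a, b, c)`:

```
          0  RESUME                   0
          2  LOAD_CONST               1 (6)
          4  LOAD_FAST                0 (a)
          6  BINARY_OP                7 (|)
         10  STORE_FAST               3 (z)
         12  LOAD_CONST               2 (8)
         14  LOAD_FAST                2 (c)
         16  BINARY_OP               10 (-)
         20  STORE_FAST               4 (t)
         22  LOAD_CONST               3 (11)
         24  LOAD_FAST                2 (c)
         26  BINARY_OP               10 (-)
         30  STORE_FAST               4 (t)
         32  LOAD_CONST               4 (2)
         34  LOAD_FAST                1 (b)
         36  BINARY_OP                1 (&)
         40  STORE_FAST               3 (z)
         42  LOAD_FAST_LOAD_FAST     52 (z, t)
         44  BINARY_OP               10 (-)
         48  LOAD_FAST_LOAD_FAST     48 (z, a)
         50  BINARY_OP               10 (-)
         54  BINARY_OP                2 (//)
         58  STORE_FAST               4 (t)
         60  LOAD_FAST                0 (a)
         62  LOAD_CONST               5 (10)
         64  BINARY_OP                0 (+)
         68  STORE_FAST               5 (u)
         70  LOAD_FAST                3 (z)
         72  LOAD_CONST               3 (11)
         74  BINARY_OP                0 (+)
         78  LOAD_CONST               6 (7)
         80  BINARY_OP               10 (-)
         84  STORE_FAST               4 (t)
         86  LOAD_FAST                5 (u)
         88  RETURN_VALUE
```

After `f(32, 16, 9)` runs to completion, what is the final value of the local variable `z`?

LOAD_CONST → push 6. Stack: [6]
LOAD_FAST a → push 32. Stack: [6, 32]
BINARY_OP | → 6 | 32 = 38. Stack: [38]
STORE_FAST z → z=38. Stack: []
LOAD_CONST → push 8. Stack: [8]
LOAD_FAST c → push 9. Stack: [8, 9]
BINARY_OP - → 8 - 9 = -1. Stack: [-1]
STORE_FAST t → t=-1. Stack: []
LOAD_CONST → push 11. Stack: [11]
LOAD_FAST c → push 9. Stack: [11, 9]
BINARY_OP - → 11 - 9 = 2. Stack: [2]
STORE_FAST t → t=2. Stack: []
LOAD_CONST → push 2. Stack: [2]
LOAD_FAST b → push 16. Stack: [2, 16]
BINARY_OP & → 2 & 16 = 0. Stack: [0]
STORE_FAST z → z=0. Stack: []
LOAD_FAST_LOAD_FAST z,t → push 0,2. Stack: [0, 2]
BINARY_OP - → 0 - 2 = -2. Stack: [-2]
LOAD_FAST_LOAD_FAST z,a → push 0,32. Stack: [-2, 0, 32]
BINARY_OP - → 0 - 32 = -32. Stack: [-2, -32]
BINARY_OP // → -2 // -32 = 0. Stack: [0]
STORE_FAST t → t=0. Stack: []
LOAD_FAST a → push 32. Stack: [32]
LOAD_CONST → push 10. Stack: [32, 10]
BINARY_OP + → 32 + 10 = 42. Stack: [42]
STORE_FAST u → u=42. Stack: []
LOAD_FAST z → push 0. Stack: [0]
LOAD_CONST → push 11. Stack: [0, 11]
BINARY_OP + → 0 + 11 = 11. Stack: [11]
LOAD_CONST → push 7. Stack: [11, 7]
BINARY_OP - → 11 - 7 = 4. Stack: [4]
STORE_FAST t → t=4. Stack: []
LOAD_FAST u → push 42. Stack: [42]
RETURN_VALUE → return 42.

0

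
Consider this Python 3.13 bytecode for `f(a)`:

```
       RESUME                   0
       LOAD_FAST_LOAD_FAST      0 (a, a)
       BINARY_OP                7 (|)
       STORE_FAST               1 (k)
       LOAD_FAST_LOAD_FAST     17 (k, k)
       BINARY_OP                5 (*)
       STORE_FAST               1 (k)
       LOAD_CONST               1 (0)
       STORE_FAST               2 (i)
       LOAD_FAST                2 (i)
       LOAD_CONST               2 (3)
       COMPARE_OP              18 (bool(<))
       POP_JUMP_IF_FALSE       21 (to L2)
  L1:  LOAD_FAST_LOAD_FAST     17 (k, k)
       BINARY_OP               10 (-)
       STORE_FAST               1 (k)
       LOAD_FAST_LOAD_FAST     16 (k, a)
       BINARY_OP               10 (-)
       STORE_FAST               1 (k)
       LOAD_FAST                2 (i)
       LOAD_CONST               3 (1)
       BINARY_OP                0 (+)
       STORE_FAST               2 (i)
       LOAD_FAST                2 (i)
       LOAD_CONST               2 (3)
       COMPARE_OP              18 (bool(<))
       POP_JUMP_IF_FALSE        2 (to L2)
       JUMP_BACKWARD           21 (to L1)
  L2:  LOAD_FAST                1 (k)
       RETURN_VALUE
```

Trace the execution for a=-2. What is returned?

LOAD_FAST_LOAD_FAST a,a → push -2,-2. Stack: [-2, -2]
BINARY_OP | → -2 | -2 = -2. Stack: [-2]
STORE_FAST k → k=-2. Stack: []
LOAD_FAST_LOAD_FAST k,k → push -2,-2. Stack: [-2, -2]
BINARY_OP * → -2 * -2 = 4. Stack: [4]
STORE_FAST k → k=4. Stack: []
LOAD_CONST → push 0. Stack: [0]
STORE_FAST i → i=0. Stack: []
LOAD_FAST i → push 0. Stack: [0]
LOAD_CONST → push 3. Stack: [0, 3]
COMPARE_OP bool(<) → 0 vs 3 = True. Stack: [True]
POP_JUMP_IF_FALSE → pop True; no jump. Stack: []
LOAD_FAST_LOAD_FAST k,k → push 4,4. Stack: [4, 4]
BINARY_OP - → 4 - 4 = 0. Stack: [0]
STORE_FAST k → k=0. Stack: []
LOAD_FAST_LOAD_FAST k,a → push 0,-2. Stack: [0, -2]
BINARY_OP - → 0 - -2 = 2. Stack: [2]
STORE_FAST k → k=2. Stack: []
LOAD_FAST i → push 0. Stack: [0]
LOAD_CONST → push 1. Stack: [0, 1]
BINARY_OP + → 0 + 1 = 1. Stack: [1]
STORE_FAST i → i=1. Stack: []
LOAD_FAST i → push 1. Stack: [1]
LOAD_CONST → push 3. Stack: [1, 3]
COMPARE_OP bool(<) → 1 vs 3 = True. Stack: [True]
POP_JUMP_IF_FALSE → pop True; no jump. Stack: []
LOAD_FAST_LOAD_FAST k,k → push 2,2. Stack: [2, 2]
BINARY_OP - → 2 - 2 = 0. Stack: [0]
STORE_FAST k → k=0. Stack: []
LOAD_FAST_LOAD_FAST k,a → push 0,-2. Stack: [0, -2]
BINARY_OP - → 0 - -2 = 2. Stack: [2]
STORE_FAST k → k=2. Stack: []
LOAD_FAST i → push 1. Stack: [1]
LOAD_CONST → push 1. Stack: [1, 1]
BINARY_OP + → 1 + 1 = 2. Stack: [2]
STORE_FAST i → i=2. Stack: []
LOAD_FAST i → push 2. Stack: [2]
LOAD_CONST → push 3. Stack: [2, 3]
COMPARE_OP bool(<) → 2 vs 3 = True. Stack: [True]
POP_JUMP_IF_FALSE → pop True; no jump. Stack: []
LOAD_FAST_LOAD_FAST k,k → push 2,2. Stack: [2, 2]
BINARY_OP - → 2 - 2 = 0. Stack: [0]
STORE_FAST k → k=0. Stack: []
LOAD_FAST_LOAD_FAST k,a → push 0,-2. Stack: [0, -2]
BINARY_OP - → 0 - -2 = 2. Stack: [2]
STORE_FAST k → k=2. Stack: []
LOAD_FAST i → push 2. Stack: [2]
LOAD_CONST → push 1. Stack: [2, 1]
BINARY_OP + → 2 + 1 = 3. Stack: [3]
STORE_FAST i → i=3. Stack: []
LOAD_FAST i → push 3. Stack: [3]
LOAD_CONST → push 3. Stack: [3, 3]
COMPARE_OP bool(<) → 3 vs 3 = False. Stack: [False]
POP_JUMP_IF_FALSE → pop False; jump. Stack: []
LOAD_FAST k → push 2. Stack: [2]
RETURN_VALUE → return 2.

2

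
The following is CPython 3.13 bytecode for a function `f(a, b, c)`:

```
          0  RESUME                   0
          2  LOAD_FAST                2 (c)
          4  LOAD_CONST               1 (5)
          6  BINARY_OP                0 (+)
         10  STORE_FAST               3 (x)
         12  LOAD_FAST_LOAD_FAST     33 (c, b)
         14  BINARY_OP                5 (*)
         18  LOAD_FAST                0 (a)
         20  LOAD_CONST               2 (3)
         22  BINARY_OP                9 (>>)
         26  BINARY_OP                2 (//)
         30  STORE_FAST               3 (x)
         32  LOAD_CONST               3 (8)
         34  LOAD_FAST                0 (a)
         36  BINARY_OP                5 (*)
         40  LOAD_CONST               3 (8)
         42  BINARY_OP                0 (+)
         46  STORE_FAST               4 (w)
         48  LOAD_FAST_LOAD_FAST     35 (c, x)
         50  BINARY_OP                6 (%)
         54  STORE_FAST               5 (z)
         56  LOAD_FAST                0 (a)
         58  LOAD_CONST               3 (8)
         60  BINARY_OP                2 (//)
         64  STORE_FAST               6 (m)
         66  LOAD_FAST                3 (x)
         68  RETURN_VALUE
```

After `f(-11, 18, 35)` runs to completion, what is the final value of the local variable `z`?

LOAD_FAST c → push 35. Stack: [35]
LOAD_CONST → push 5. Stack: [35, 5]
BINARY_OP + → 35 + 5 = 40. Stack: [40]
STORE_FAST x → x=40. Stack: []
LOAD_FAST_LOAD_FAST c,b → push 35,18. Stack: [35, 18]
BINARY_OP * → 35 * 18 = 630. Stack: [630]
LOAD_FAST a → push -11. Stack: [630, -11]
LOAD_CONST → push 3. Stack: [630, -11, 3]
BINARY_OP >> → -11 >> 3 = -2. Stack: [630, -2]
BINARY_OP // → 630 // -2 = -315. Stack: [-315]
STORE_FAST x → x=-315. Stack: []
LOAD_CONST → push 8. Stack: [8]
LOAD_FAST a → push -11. Stack: [8, -11]
BINARY_OP * → 8 * -11 = -88. Stack: [-88]
LOAD_CONST → push 8. Stack: [-88, 8]
BINARY_OP + → -88 + 8 = -80. Stack: [-80]
STORE_FAST w → w=-80. Stack: []
LOAD_FAST_LOAD_FAST c,x → push 35,-315. Stack: [35, -315]
BINARY_OP % → 35 % -315 = -280. Stack: [-280]
STORE_FAST z → z=-280. Stack: []
LOAD_FAST a → push -11. Stack: [-11]
LOAD_CONST → push 8. Stack: [-11, 8]
BINARY_OP // → -11 // 8 = -2. Stack: [-2]
STORE_FAST m → m=-2. Stack: []
LOAD_FAST x → push -315. Stack: [-315]
RETURN_VALUE → return -315.

-280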